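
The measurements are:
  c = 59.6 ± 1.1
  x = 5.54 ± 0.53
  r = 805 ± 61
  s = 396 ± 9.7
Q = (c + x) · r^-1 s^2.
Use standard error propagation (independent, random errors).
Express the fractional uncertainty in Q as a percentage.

Let u = c + x = 65.1. δu = √(δc² + δx²) = √(1.21 + 0.281) = 1.22, so δu/u = 0.0187.
Q is then a monomial in u, r, s:
δQ/Q = √((δu/u)² + (-1·δr/r)² + (2·δs/s)²) = √(0.000351 + 0.00574 + 0.00240) = 0.0922

9.22%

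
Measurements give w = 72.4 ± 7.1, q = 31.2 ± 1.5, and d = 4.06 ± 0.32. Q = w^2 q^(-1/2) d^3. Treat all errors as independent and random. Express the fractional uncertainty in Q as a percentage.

30.8%

Relative error in a monomial: (δQ/Q)² = Σ (nᵢ · δxᵢ/xᵢ)².
  (2·δw/w)² = (2×0.0981)² = 0.0385;  (−½·δq/q)² = (-0.5×0.0481)² = 0.000578;  (3·δd/d)² = (3×0.0788)² = 0.0559
δQ/Q = √(0.0950) = 0.308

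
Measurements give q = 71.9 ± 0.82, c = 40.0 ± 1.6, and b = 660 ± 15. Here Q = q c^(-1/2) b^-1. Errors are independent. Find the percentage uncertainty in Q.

3.24%

For a monomial Q ∝ q, c^(-1/2), b^-1, fractional errors add in quadrature:
  (1·δq/q)² = (1×0.0114)² = 0.000130;  (−½·δc/c)² = (-0.5×0.0400)² = 0.000400;  (-1·δb/b)² = (-1×0.0227)² = 0.000517
δQ/Q = √(0.00105) = 0.0324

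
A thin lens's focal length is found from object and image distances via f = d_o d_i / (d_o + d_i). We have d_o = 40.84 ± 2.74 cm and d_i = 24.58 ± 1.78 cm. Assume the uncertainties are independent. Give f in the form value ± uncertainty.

15.34 ± 0.794 cm

∂f/∂d_o = (d_i/(d_o+d_i))² = 0.141;  ∂f/∂d_i = (d_o/(d_o+d_i))² = 0.390
δf = √((∂f/∂d_o · δd_o)² + (∂f/∂d_i · δd_i)²) = √(0.150 + 0.481) = 0.794 cm
f = 15.34 cm.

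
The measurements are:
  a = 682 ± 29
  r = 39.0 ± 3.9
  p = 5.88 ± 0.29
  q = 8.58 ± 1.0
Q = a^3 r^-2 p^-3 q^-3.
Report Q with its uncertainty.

Q is a product of powers, so relative uncertainties combine in quadrature:
  (3·δa/a)² = (3×0.0425)² = 0.0163;  (-2·δr/r)² = (-2×0.100)² = 0.0400;  (-3·δp/p)² = (-3×0.0493)² = 0.0219;  (-3·δq/q)² = (-3×0.117)² = 0.122
δQ/Q = √(0.200) = 0.448
Q = 1.62, so δQ = 0.448 × 1.62 = 0.727.

1.62 ± 0.727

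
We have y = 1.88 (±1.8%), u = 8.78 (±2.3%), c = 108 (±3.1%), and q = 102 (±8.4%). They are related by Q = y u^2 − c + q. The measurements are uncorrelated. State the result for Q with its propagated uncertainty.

Let p = y·u^2 = 145. δp/p = √((1·δy/y)² + (2·δu/u)²) = √(0.000324 + 0.00212) = 0.0494, so δp = 7.16.
Q = p − c + q: δQ = √(δp² + δc² + δq²) = √(51.2 + 11.2 + 73.4) = 11.7
Q = 139.

139 ± 11.7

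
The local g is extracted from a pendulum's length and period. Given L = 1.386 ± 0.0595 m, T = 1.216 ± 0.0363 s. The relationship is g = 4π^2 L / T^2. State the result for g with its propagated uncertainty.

37.00 ± 2.72 m/s^2

For a monomial g ∝ L, T^-2, fractional errors add in quadrature:
  (1·δL/L)² = (1×0.0429)² = 0.00184;  (-2·δT/T)² = (-2×0.0299)² = 0.00356
δg/g = √(0.00541) = 0.0735
g = 37.00 m/s^2, so δg = 0.0735 × 37.00 = 2.72 m/s^2.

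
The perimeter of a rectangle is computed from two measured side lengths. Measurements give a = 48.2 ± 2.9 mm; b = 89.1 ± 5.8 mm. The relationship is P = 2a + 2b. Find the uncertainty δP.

13.0 mm

For a sum/difference, combine absolute errors in quadrature:
  (2·δa)² = 33.6;  (2·δb)² = 135
δP = √(168) = 13.0 mm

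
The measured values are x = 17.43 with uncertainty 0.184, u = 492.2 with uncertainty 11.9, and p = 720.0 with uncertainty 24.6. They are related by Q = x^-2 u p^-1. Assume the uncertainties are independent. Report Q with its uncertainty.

Each factor contributes (exponent × relative error)² to (δQ/Q)²:
  (-2·δx/x)² = (-2×0.0106)² = 0.000446;  (1·δu/u)² = (1×0.0242)² = 0.000585;  (-1·δp/p)² = (-1×0.0342)² = 0.00117
δQ/Q = √(0.00220) = 0.0469
Q = 0.002250, so δQ = 0.0469 × 0.002250 = 0.000105.

0.002250 ± 0.000105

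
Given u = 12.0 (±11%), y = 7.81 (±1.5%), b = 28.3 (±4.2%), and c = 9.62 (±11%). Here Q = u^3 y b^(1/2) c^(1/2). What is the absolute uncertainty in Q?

Relative error in a monomial: (δQ/Q)² = Σ (nᵢ · δxᵢ/xᵢ)².
  (3·δu/u)² = (3×0.110)² = 0.109;  (1·δy/y)² = (1×0.0150)² = 0.000225;  (½·δb/b)² = (0.5×0.0420)² = 0.000441;  (½·δc/c)² = (0.5×0.110)² = 0.00303
δQ/Q = √(0.113) = 0.336
Q = 2.23e+05, so δQ = 0.336 × 2.23e+05 = 74700.

74700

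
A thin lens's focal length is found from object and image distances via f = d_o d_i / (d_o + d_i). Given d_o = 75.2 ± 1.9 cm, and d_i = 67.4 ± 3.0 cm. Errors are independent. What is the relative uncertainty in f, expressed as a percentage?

∂f/∂d_o = (d_i/(d_o+d_i))² = 0.223;  ∂f/∂d_i = (d_o/(d_o+d_i))² = 0.278
δf = √((∂f/∂d_o · δd_o)² + (∂f/∂d_i · δd_i)²) = √(0.180 + 0.696) = 0.936 cm
f = 35.5 cm, so δf/f = 0.936/35.5 = 0.0263.

2.63%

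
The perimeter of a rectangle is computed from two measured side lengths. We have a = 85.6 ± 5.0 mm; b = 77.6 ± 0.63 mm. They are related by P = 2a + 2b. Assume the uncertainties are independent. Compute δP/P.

For a sum/difference, combine absolute errors in quadrature:
  (2·δa)² = 100;  (2·δb)² = 1.59
δP = √(102) = 10.1 mm
P = 326 mm, so δP/P = 10.1/326 = 0.0309.

0.0309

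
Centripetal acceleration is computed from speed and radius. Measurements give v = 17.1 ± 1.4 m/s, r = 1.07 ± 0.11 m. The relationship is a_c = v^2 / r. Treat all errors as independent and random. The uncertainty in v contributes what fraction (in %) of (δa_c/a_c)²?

71.7%

(δa_c/a_c)² = (2·δv/v)² + (-1·δr/r)²
  v term: (2×0.0819)² = 0.0268
  r term: (-1×0.103)² = 0.0106
Total = 0.0374. Share from v = 0.0268/0.0374 = 0.717.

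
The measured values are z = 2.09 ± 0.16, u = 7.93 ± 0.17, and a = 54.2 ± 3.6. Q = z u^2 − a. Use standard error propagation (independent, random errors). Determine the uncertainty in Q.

Let p = z·u^2 = 131. δp/p = √((1·δz/z)² + (2·δu/u)²) = √(0.00586 + 0.00184) = 0.0877, so δp = 11.5.
Q = p − a: δQ = √(δp² + δa²) = √(133 + 13.0) = 12.1

12.1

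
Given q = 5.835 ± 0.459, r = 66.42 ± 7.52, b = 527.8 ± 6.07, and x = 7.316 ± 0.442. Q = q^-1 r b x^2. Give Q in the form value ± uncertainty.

321600 ± 59100

For a monomial Q ∝ q^-1, r, b, x^2, fractional errors add in quadrature:
  (-1·δq/q)² = (-1×0.0787)² = 0.00619;  (1·δr/r)² = (1×0.113)² = 0.0128;  (1·δb/b)² = (1×0.0115)² = 0.000132;  (2·δx/x)² = (2×0.0604)² = 0.0146
δQ/Q = √(0.0337) = 0.184
Q = 321600, so δQ = 0.184 × 321600 = 59100.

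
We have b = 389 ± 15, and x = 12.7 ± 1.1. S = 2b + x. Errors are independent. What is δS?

30.0

Sums and differences: (δS)² = Σ (cᵢ δxᵢ)².
  (2·δb)² = 900;  (δx)² = 1.21
δS = √(901) = 30.0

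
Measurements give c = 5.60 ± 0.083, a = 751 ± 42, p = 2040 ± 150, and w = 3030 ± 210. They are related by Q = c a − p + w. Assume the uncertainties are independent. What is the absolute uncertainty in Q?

Let h = c·a = 4210. δh/h = √((1·δc/c)² + (1·δa/a)²) = √(0.000220 + 0.00313) = 0.0579, so δh = 243.
Q = h − p + w: δQ = √(δh² + δp² + δw²) = √(59200 + 22500 + 44100) = 355

355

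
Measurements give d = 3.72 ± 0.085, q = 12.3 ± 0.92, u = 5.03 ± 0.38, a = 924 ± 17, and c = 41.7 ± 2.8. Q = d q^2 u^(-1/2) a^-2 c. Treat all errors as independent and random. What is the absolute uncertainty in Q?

Products/powers → add relative errors in quadrature, weighted by exponent:
  (1·δd/d)² = (1×0.0228)² = 0.000522;  (2·δq/q)² = (2×0.0748)² = 0.0224;  (−½·δu/u)² = (-0.5×0.0755)² = 0.00143;  (-2·δa/a)² = (-2×0.0184)² = 0.00135;  (1·δc/c)² = (1×0.0671)² = 0.00451
δQ/Q = √(0.0302) = 0.174
Q = 0.0123, so δQ = 0.174 × 0.0123 = 0.00213.

0.00213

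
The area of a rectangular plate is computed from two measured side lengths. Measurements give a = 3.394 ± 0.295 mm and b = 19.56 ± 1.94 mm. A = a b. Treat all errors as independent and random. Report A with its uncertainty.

66.39 ± 8.75 mm^2

Products/powers → add relative errors in quadrature, weighted by exponent:
  (1·δa/a)² = (1×0.0869)² = 0.00755;  (1·δb/b)² = (1×0.0992)² = 0.00984
δA/A = √(0.0174) = 0.132
A = 66.39 mm^2, so δA = 0.132 × 66.39 = 8.75 mm^2.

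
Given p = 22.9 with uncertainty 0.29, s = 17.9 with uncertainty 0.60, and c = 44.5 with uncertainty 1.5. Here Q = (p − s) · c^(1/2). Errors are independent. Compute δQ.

Let u = p − s = 5.00. δu = √(δp² + δs²) = √(0.0841 + 0.360) = 0.666, so δu/u = 0.133.
Q is then a monomial in u, c:
δQ/Q = √((δu/u)² + (½·δc/c)²) = √(0.0178 + 0.000284) = 0.134
Q = 33.4, so δQ = 0.134 × 33.4 = 4.48.

4.48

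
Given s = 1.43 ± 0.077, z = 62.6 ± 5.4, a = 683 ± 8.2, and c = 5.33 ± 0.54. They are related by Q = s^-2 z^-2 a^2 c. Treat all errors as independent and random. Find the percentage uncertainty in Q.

22.8%

Q is a product of powers, so relative uncertainties combine in quadrature:
  (-2·δs/s)² = (-2×0.0538)² = 0.0116;  (-2·δz/z)² = (-2×0.0863)² = 0.0298;  (2·δa/a)² = (2×0.0120)² = 0.000577;  (1·δc/c)² = (1×0.101)² = 0.0103
δQ/Q = √(0.0522) = 0.228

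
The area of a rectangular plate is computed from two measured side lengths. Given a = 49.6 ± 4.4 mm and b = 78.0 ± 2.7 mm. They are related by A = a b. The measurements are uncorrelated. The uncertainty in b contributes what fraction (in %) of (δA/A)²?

13.2%

(δA/A)² = (1·δa/a)² + (1·δb/b)²
  a term: (1×0.0887)² = 0.00787
  b term: (1×0.0346)² = 0.00120
Total = 0.00907. Share from b = 0.00120/0.00907 = 0.132.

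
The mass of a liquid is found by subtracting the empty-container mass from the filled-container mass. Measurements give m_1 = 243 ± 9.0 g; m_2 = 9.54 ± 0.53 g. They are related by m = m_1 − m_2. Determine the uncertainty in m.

Sums and differences: (δm)² = Σ (cᵢ δxᵢ)².
  (δm_1)² = 81.0;  (δm_2)² = 0.281
δm = √(81.3) = 9.02 g

9.02 g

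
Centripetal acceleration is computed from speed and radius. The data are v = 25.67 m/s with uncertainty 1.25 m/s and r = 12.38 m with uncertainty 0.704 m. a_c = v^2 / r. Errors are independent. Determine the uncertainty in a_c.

6.00 m/s^2

For a monomial a_c ∝ v^2, r^-1, fractional errors add in quadrature:
  (2·δv/v)² = (2×0.0487)² = 0.00948;  (-1·δr/r)² = (-1×0.0569)² = 0.00323
δa_c/a_c = √(0.0127) = 0.113
a_c = 53.23 m/s^2, so δa_c = 0.113 × 53.23 = 6.00 m/s^2.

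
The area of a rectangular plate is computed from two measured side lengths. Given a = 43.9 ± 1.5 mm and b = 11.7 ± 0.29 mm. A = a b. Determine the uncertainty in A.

21.7 mm^2

Relative error in a monomial: (δA/A)² = Σ (nᵢ · δxᵢ/xᵢ)².
  (1·δa/a)² = (1×0.0342)² = 0.00117;  (1·δb/b)² = (1×0.0248)² = 0.000614
δA/A = √(0.00178) = 0.0422
A = 514 mm^2, so δA = 0.0422 × 514 = 21.7 mm^2.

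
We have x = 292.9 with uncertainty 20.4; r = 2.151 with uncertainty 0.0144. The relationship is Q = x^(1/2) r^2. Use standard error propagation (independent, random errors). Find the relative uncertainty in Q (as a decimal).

0.0373

For a monomial Q ∝ x^(1/2), r^2, fractional errors add in quadrature:
  (½·δx/x)² = (0.5×0.0696)² = 0.00121;  (2·δr/r)² = (2×0.00669)² = 0.000179
δQ/Q = √(0.00139) = 0.0373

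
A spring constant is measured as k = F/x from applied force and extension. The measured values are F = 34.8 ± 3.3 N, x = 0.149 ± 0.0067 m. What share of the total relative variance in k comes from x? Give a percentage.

(δk/k)² = (1·δF/F)² + (-1·δx/x)²
  F term: (1×0.0948)² = 0.00899
  x term: (-1×0.0450)² = 0.00202
Total = 0.0110. Share from x = 0.00202/0.0110 = 0.184.

18.4%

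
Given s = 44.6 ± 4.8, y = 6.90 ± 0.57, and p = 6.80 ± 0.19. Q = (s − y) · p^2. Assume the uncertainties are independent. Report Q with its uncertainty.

1740 ± 244

Let u = s − y = 37.7. δu = √(δs² + δy²) = √(23.0 + 0.325) = 4.83, so δu/u = 0.128.
Q is then a monomial in u, p:
δQ/Q = √((δu/u)² + (2·δp/p)²) = √(0.0164 + 0.00312) = 0.140
Q = 1740, so δQ = 0.140 × 1740 = 244.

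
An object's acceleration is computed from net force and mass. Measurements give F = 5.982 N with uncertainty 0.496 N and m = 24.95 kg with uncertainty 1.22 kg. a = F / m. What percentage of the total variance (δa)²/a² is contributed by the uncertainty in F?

74.2%

(δa/a)² = (1·δF/F)² + (-1·δm/m)²
  F term: (1×0.0829)² = 0.00687
  m term: (-1×0.0489)² = 0.00239
Total = 0.00927. Share from F = 0.00687/0.00927 = 0.742.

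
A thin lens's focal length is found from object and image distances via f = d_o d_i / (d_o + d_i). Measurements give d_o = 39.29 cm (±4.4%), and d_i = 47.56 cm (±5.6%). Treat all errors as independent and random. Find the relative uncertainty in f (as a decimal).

0.0350

∂f/∂d_o = (d_i/(d_o+d_i))² = 0.300;  ∂f/∂d_i = (d_o/(d_o+d_i))² = 0.205
δf = √((∂f/∂d_o · δd_o)² + (∂f/∂d_i · δd_i)²) = √(0.269 + 0.297) = 0.752 cm
f = 21.52 cm, so δf/f = 0.752/21.52 = 0.0350.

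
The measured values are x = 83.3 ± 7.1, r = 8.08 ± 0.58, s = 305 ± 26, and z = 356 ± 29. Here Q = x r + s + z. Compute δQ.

Let p = x·r = 673. δp/p = √((1·δx/x)² + (1·δr/r)²) = √(0.00726 + 0.00515) = 0.111, so δp = 75.0.
Q = p + s + z: δQ = √(δp² + δs² + δz²) = √(5630 + 676 + 841) = 84.5

84.5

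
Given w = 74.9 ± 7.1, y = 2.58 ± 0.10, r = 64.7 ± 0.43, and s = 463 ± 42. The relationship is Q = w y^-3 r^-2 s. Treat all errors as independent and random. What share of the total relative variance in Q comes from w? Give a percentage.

(δQ/Q)² = (1·δw/w)² + (-3·δy/y)² + (-2·δr/r)² + (1·δs/s)²
  w term: (1×0.0948)² = 0.00899
  y term: (-3×0.0388)² = 0.0135
  r term: (-2×0.00665)² = 0.000177
  s term: (1×0.0907)² = 0.00823
Total = 0.0309. Share from w = 0.00899/0.0309 = 0.291.

29.1%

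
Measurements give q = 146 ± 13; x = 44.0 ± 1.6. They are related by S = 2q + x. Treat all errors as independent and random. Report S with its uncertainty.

336 ± 26.0

For a sum/difference, combine absolute errors in quadrature:
  (2·δq)² = 676;  (δx)² = 2.56
δS = √(679) = 26.0
S = 336.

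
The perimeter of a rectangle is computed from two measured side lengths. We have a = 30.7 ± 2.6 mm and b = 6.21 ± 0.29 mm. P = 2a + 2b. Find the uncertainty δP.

For a sum/difference, combine absolute errors in quadrature:
  (2·δa)² = 27.0;  (2·δb)² = 0.336
δP = √(27.4) = 5.23 mm

5.23 mm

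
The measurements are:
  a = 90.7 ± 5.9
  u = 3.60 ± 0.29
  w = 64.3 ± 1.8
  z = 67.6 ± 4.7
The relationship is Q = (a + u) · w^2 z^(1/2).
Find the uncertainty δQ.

Let h = a + u = 94.3. δh = √(δa² + δu²) = √(34.8 + 0.0841) = 5.91, so δh/h = 0.0626.
Q is then a monomial in h, w, z:
δQ/Q = √((δh/h)² + (2·δw/w)² + (½·δz/z)²) = √(0.00392 + 0.00313 + 0.00121) = 0.0909
Q = 3.21e+06, so δQ = 0.0909 × 3.21e+06 = 2.91e+05.

2.91e+05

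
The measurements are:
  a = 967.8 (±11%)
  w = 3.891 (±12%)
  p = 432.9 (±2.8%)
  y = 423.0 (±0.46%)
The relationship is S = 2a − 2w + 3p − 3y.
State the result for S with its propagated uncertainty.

Absolute uncertainties add in quadrature for a linear combination:
  (2·δa)² = 45300;  (2·δw)² = 0.872;  (3·δp)² = 1320;  (3·δy)² = 34.1
δS = √(46700) = 216
S = 1958.

1958 ± 216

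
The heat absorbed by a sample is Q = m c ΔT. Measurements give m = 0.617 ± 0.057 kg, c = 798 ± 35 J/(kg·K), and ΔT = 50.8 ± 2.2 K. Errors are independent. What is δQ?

2780 J

Products/powers → add relative errors in quadrature, weighted by exponent:
  (1·δm/m)² = (1×0.0924)² = 0.00853;  (1·δc/c)² = (1×0.0439)² = 0.00192;  (1·δΔT/ΔT)² = (1×0.0433)² = 0.00188
δQ/Q = √(0.0123) = 0.111
Q = 25000 J, so δQ = 0.111 × 25000 = 2780 J.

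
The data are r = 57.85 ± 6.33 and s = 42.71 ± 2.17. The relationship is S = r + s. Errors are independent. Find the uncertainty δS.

6.69

S is a linear combination, so absolute uncertainties add in quadrature:
  (δr)² = 40.1;  (δs)² = 4.71
δS = √(44.8) = 6.69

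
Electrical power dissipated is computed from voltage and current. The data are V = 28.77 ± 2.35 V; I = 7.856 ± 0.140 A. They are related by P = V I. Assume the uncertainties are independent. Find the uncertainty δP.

Since P is a product/quotient, work with relative uncertainties:
  (1·δV/V)² = (1×0.0817)² = 0.00667;  (1·δI/I)² = (1×0.0178)² = 0.000318
δP/P = √(0.00699) = 0.0836
P = 226.0 W, so δP = 0.0836 × 226.0 = 18.9 W.

18.9 W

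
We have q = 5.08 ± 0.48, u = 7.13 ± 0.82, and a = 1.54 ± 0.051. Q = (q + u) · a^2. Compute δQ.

2.96

Let w = q + u = 12.2. δw = √(δq² + δu²) = √(0.230 + 0.672) = 0.950, so δw/w = 0.0778.
Q is then a monomial in w, a:
δQ/Q = √((δw/w)² + (2·δa/a)²) = √(0.00606 + 0.00439) = 0.102
Q = 29.0, so δQ = 0.102 × 29.0 = 2.96.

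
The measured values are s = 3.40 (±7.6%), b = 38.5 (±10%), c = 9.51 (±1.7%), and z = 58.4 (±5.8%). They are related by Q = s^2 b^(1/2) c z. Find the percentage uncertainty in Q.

17.1%

Q is a product of powers, so relative uncertainties combine in quadrature:
  (2·δs/s)² = (2×0.0760)² = 0.0231;  (½·δb/b)² = (0.5×0.100)² = 0.00250;  (1·δc/c)² = (1×0.0170)² = 0.000289;  (1·δz/z)² = (1×0.0580)² = 0.00336
δQ/Q = √(0.0293) = 0.171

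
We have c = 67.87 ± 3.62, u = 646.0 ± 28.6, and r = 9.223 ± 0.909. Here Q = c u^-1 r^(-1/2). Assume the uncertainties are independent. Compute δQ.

Each factor contributes (exponent × relative error)² to (δQ/Q)²:
  (1·δc/c)² = (1×0.0533)² = 0.00284;  (-1·δu/u)² = (-1×0.0443)² = 0.00196;  (−½·δr/r)² = (-0.5×0.0986)² = 0.00243
δQ/Q = √(0.00723) = 0.0850
Q = 0.03459, so δQ = 0.0850 × 0.03459 = 0.00294.

0.00294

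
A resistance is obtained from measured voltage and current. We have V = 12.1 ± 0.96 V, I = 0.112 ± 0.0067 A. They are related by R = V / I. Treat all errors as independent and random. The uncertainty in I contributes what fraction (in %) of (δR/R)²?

(δR/R)² = (1·δV/V)² + (-1·δI/I)²
  V term: (1×0.0793)² = 0.00629
  I term: (-1×0.0598)² = 0.00358
Total = 0.00987. Share from I = 0.00358/0.00987 = 0.362.

36.2%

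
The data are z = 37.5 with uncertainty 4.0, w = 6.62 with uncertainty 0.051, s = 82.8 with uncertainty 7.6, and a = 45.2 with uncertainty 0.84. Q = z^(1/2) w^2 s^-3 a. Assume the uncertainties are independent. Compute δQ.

Relative error in a monomial: (δQ/Q)² = Σ (nᵢ · δxᵢ/xᵢ)².
  (½·δz/z)² = (0.5×0.107)² = 0.00284;  (2·δw/w)² = (2×0.00770)² = 0.000237;  (-3·δs/s)² = (-3×0.0918)² = 0.0758;  (1·δa/a)² = (1×0.0186)² = 0.000345
δQ/Q = √(0.0793) = 0.282
Q = 0.0214, so δQ = 0.282 × 0.0214 = 0.00602.

0.00602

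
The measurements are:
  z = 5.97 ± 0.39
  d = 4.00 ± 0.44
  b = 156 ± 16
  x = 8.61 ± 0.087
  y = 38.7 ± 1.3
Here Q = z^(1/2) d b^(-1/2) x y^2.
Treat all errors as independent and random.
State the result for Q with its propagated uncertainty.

10100 ± 1440

Each factor contributes (exponent × relative error)² to (δQ/Q)²:
  (½·δz/z)² = (0.5×0.0653)² = 0.00107;  (1·δd/d)² = (1×0.110)² = 0.0121;  (−½·δb/b)² = (-0.5×0.103)² = 0.00263;  (1·δx/x)² = (1×0.0101)² = 0.000102;  (2·δy/y)² = (2×0.0336)² = 0.00451
δQ/Q = √(0.0204) = 0.143
Q = 10100, so δQ = 0.143 × 10100 = 1440.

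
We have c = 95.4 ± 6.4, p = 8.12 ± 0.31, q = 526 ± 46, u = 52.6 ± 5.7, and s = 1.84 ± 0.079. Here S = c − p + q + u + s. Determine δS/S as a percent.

For a sum/difference, combine absolute errors in quadrature:
  (δc)² = 41.0;  (δp)² = 0.0961;  (δq)² = 2120;  (δu)² = 32.5;  (δs)² = 0.00624
δS = √(2190) = 46.8
S = 668, so δS/S = 46.8/668 = 0.0701.

7.01%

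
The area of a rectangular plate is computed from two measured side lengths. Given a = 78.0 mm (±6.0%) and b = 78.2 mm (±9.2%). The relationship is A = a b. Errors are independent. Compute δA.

670 mm^2

A is a product of powers, so relative uncertainties combine in quadrature:
  (1·δa/a)² = (1×0.0600)² = 0.00360;  (1·δb/b)² = (1×0.0920)² = 0.00846
δA/A = √(0.0121) = 0.110
A = 6100 mm^2, so δA = 0.110 × 6100 = 670 mm^2.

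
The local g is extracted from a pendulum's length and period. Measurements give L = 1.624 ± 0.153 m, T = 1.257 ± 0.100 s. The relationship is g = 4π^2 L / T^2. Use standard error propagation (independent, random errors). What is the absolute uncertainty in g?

For a monomial g ∝ L, T^-2, fractional errors add in quadrature:
  (1·δL/L)² = (1×0.0942)² = 0.00888;  (-2·δT/T)² = (-2×0.0796)² = 0.0253
δg/g = √(0.0342) = 0.185
g = 40.58 m/s^2, so δg = 0.185 × 40.58 = 7.50 m/s^2.

7.50 m/s^2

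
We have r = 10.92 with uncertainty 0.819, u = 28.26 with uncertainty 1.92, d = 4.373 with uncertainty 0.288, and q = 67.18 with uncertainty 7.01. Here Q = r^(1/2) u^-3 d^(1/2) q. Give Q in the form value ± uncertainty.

Relative error in a monomial: (δQ/Q)² = Σ (nᵢ · δxᵢ/xᵢ)².
  (½·δr/r)² = (0.5×0.0750)² = 0.00141;  (-3·δu/u)² = (-3×0.0679)² = 0.0415;  (½·δd/d)² = (0.5×0.0659)² = 0.00108;  (1·δq/q)² = (1×0.104)² = 0.0109
δQ/Q = √(0.0549) = 0.234
Q = 0.02057, so δQ = 0.234 × 0.02057 = 0.00482.

0.02057 ± 0.00482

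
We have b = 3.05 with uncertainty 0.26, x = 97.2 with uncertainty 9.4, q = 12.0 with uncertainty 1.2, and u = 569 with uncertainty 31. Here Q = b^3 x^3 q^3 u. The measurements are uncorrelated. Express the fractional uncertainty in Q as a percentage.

Products/powers → add relative errors in quadrature, weighted by exponent:
  (3·δb/b)² = (3×0.0852)² = 0.0654;  (3·δx/x)² = (3×0.0967)² = 0.0842;  (3·δq/q)² = (3×0.100)² = 0.0900;  (1·δu/u)² = (1×0.0545)² = 0.00297
δQ/Q = √(0.243) = 0.492

49.2%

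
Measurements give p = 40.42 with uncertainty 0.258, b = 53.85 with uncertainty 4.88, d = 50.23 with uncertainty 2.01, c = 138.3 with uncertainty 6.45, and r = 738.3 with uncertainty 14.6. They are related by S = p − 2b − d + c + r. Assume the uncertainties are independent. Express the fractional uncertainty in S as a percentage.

S is a linear combination, so absolute uncertainties add in quadrature:
  (δp)² = 0.0666;  (2·δb)² = 95.3;  (δd)² = 4.04;  (δc)² = 41.6;  (δr)² = 213
δS = √(354) = 18.8
S = 759.1, so δS/S = 18.8/759.1 = 0.0248.

2.48%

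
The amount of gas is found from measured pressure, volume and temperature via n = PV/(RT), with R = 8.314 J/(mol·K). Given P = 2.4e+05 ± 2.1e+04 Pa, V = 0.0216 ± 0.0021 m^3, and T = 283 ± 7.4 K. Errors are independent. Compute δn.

0.294 mol

Since n is a product/quotient, work with relative uncertainties:
  (1·δP/P)² = (1×0.0875)² = 0.00766;  (1·δV/V)² = (1×0.0972)² = 0.00945;  (-1·δT/T)² = (-1×0.0261)² = 0.000684
δn/n = √(0.0178) = 0.133
n = 2.20 mol, so δn = 0.133 × 2.20 = 0.294 mol.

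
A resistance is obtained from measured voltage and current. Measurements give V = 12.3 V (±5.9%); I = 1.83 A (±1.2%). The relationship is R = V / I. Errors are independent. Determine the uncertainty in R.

0.405 Ω

Each factor contributes (exponent × relative error)² to (δR/R)²:
  (1·δV/V)² = (1×0.0590)² = 0.00348;  (-1·δI/I)² = (-1×0.0120)² = 0.000144
δR/R = √(0.00363) = 0.0602
R = 6.72 Ω, so δR = 0.0602 × 6.72 = 0.405 Ω.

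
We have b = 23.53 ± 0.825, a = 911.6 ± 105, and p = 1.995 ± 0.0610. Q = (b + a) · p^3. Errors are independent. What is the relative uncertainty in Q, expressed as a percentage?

14.5%

Let u = b + a = 935.1. δu = √(δb² + δa²) = √(0.681 + 11000) = 105, so δu/u = 0.112.
Q is then a monomial in u, p:
δQ/Q = √((δu/u)² + (3·δp/p)²) = √(0.0126 + 0.00841) = 0.145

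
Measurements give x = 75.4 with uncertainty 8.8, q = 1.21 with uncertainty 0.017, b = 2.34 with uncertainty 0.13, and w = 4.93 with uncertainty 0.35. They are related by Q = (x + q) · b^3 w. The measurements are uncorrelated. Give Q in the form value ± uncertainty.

Let u = x + q = 76.6. δu = √(δx² + δq²) = √(77.4 + 0.000289) = 8.80, so δu/u = 0.115.
Q is then a monomial in u, b, w:
δQ/Q = √((δu/u)² + (3·δb/b)² + (1·δw/w)²) = √(0.0132 + 0.0278 + 0.00504) = 0.215
Q = 4840, so δQ = 0.215 × 4840 = 1040.

4840 ± 1040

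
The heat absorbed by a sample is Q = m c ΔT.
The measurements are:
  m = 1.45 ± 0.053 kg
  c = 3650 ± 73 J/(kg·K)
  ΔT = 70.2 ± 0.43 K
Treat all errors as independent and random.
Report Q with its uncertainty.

(3.72 ± 0.156) × 10^5 J

Each factor contributes (exponent × relative error)² to (δQ/Q)²:
  (1·δm/m)² = (1×0.0366)² = 0.00134;  (1·δc/c)² = (1×0.0200)² = 0.000400;  (1·δΔT/ΔT)² = (1×0.00613)² = 3.75e-05
δQ/Q = √(0.00177) = 0.0421
Q = 3.72e+05 J, so δQ = 0.0421 × 3.72e+05 = 15600 J.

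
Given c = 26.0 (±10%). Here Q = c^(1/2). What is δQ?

0.255

Q ∝ c^(1/2), so δQ/Q = |½| · δc/c = 0.5 × 0.100 = 0.0500.
Q = 5.10, so δQ = 0.0500 × 5.10 = 0.255.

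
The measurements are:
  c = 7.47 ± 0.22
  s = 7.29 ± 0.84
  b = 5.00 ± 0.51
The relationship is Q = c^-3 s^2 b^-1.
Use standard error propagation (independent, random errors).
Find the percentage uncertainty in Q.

Since Q is a product/quotient, work with relative uncertainties:
  (-3·δc/c)² = (-3×0.0295)² = 0.00781;  (2·δs/s)² = (2×0.115)² = 0.0531;  (-1·δb/b)² = (-1×0.102)² = 0.0104
δQ/Q = √(0.0713) = 0.267

26.7%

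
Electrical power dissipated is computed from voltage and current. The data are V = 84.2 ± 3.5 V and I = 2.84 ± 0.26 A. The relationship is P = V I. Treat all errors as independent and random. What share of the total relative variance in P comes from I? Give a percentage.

(δP/P)² = (1·δV/V)² + (1·δI/I)²
  V term: (1×0.0416)² = 0.00173
  I term: (1×0.0915)² = 0.00838
Total = 0.0101. Share from I = 0.00838/0.0101 = 0.829.

82.9%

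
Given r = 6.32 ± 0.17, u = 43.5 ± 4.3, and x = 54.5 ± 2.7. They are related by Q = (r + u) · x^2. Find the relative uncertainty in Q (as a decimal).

Let w = r + u = 49.8. δw = √(δr² + δu²) = √(0.0289 + 18.5) = 4.30, so δw/w = 0.0864.
Q is then a monomial in w, x:
δQ/Q = √((δw/w)² + (2·δx/x)²) = √(0.00746 + 0.00982) = 0.131

0.131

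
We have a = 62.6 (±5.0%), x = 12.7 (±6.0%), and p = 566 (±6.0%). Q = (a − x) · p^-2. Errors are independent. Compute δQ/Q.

Let u = a − x = 49.9. δu = √(δa² + δx²) = √(9.80 + 0.581) = 3.22, so δu/u = 0.0646.
Q is then a monomial in u, p:
δQ/Q = √((δu/u)² + (-2·δp/p)²) = √(0.00417 + 0.0144) = 0.136

0.136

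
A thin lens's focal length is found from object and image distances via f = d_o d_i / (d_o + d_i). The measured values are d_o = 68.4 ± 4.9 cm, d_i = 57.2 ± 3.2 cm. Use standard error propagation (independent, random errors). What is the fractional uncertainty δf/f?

0.0446

∂f/∂d_o = (d_i/(d_o+d_i))² = 0.207;  ∂f/∂d_i = (d_o/(d_o+d_i))² = 0.297
δf = √((∂f/∂d_o · δd_o)² + (∂f/∂d_i · δd_i)²) = √(1.03 + 0.901) = 1.39 cm
f = 31.2 cm, so δf/f = 1.39/31.2 = 0.0446.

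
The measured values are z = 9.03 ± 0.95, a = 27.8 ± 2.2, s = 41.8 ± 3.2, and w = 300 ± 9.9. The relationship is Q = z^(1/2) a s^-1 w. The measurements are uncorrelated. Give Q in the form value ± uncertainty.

600 ± 75.8

Since Q is a product/quotient, work with relative uncertainties:
  (½·δz/z)² = (0.5×0.105)² = 0.00277;  (1·δa/a)² = (1×0.0791)² = 0.00626;  (-1·δs/s)² = (-1×0.0766)² = 0.00586;  (1·δw/w)² = (1×0.0330)² = 0.00109
δQ/Q = √(0.0160) = 0.126
Q = 600, so δQ = 0.126 × 600 = 75.8.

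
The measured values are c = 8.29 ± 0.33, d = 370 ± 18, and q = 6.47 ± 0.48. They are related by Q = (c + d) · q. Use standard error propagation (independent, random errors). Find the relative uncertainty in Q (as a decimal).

Let u = c + d = 378. δu = √(δc² + δd²) = √(0.109 + 324) = 18.0, so δu/u = 0.0476.
Q is then a monomial in u, q:
δQ/Q = √((δu/u)² + (1·δq/q)²) = √(0.00226 + 0.00550) = 0.0881

0.0881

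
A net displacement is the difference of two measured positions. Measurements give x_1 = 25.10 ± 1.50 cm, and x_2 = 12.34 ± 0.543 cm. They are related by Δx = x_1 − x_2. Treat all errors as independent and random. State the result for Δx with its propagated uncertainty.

12.76 ± 1.60 cm

For a sum/difference, combine absolute errors in quadrature:
  (δx_1)² = 2.25;  (δx_2)² = 0.295
δΔx = √(2.54) = 1.60 cm
Δx = 12.76 cm.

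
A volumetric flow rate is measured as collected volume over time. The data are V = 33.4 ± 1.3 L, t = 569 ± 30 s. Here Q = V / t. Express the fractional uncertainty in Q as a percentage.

6.55%

Since Q is a product/quotient, work with relative uncertainties:
  (1·δV/V)² = (1×0.0389)² = 0.00151;  (-1·δt/t)² = (-1×0.0527)² = 0.00278
δQ/Q = √(0.00429) = 0.0655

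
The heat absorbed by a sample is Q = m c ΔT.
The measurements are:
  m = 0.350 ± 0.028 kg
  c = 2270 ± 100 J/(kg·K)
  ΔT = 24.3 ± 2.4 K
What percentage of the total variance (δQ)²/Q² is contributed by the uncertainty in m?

35.4%

(δQ/Q)² = (1·δm/m)² + (1·δc/c)² + (1·δΔT/ΔT)²
  m term: (1×0.0800)² = 0.00640
  c term: (1×0.0441)² = 0.00194
  ΔT term: (1×0.0988)² = 0.00975
Total = 0.0181. Share from m = 0.00640/0.0181 = 0.354.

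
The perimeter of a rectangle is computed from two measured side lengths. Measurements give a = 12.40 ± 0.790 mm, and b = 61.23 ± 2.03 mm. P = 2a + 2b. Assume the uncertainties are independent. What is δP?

Absolute uncertainties add in quadrature for a linear combination:
  (2·δa)² = 2.50;  (2·δb)² = 16.5
δP = √(19.0) = 4.36 mm

4.36 mm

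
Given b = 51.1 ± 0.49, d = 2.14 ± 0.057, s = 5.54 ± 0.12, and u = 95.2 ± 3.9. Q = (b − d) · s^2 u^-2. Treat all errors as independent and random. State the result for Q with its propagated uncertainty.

0.166 ± 0.0155

Let w = b − d = 49.0. δw = √(δb² + δd²) = √(0.240 + 0.00325) = 0.493, so δw/w = 0.0101.
Q is then a monomial in w, s, u:
δQ/Q = √((δw/w)² + (2·δs/s)² + (-2·δu/u)²) = √(0.000102 + 0.00188 + 0.00671) = 0.0932
Q = 0.166, so δQ = 0.0932 × 0.166 = 0.0155.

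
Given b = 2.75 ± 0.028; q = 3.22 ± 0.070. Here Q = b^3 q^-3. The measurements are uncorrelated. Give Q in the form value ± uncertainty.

Q is a product of powers, so relative uncertainties combine in quadrature:
  (3·δb/b)² = (3×0.0102)² = 0.000933;  (-3·δq/q)² = (-3×0.0217)² = 0.00425
δQ/Q = √(0.00519) = 0.0720
Q = 0.623, so δQ = 0.0720 × 0.623 = 0.0449.

0.623 ± 0.0449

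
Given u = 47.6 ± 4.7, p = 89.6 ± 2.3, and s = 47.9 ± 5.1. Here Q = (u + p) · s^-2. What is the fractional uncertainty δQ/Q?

0.216

Let w = u + p = 137. δw = √(δu² + δp²) = √(22.1 + 5.29) = 5.23, so δw/w = 0.0381.
Q is then a monomial in w, s:
δQ/Q = √((δw/w)² + (-2·δs/s)²) = √(0.00145 + 0.0453) = 0.216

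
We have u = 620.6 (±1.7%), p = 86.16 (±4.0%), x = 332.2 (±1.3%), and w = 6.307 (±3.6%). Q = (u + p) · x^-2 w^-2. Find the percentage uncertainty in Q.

7.81%

Let h = u + p = 706.8. δh = √(δu² + δp²) = √(111 + 11.9) = 11.1, so δh/h = 0.0157.
Q is then a monomial in h, x, w:
δQ/Q = √((δh/h)² + (-2·δx/x)² + (-2·δw/w)²) = √(0.000247 + 0.000676 + 0.00518) = 0.0781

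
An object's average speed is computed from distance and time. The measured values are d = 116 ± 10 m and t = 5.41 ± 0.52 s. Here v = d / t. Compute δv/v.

Since v is a product/quotient, work with relative uncertainties:
  (1·δd/d)² = (1×0.0862)² = 0.00743;  (-1·δt/t)² = (-1×0.0961)² = 0.00924
δv/v = √(0.0167) = 0.129

0.129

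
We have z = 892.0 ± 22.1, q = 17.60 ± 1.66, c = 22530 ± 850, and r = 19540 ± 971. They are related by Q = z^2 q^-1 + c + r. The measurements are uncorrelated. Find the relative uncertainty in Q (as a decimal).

Let p = z^2·q^-1 = 45210. δp/p = √((2·δz/z)² + (-1·δq/q)²) = √(0.00246 + 0.00890) = 0.107, so δp = 4820.
Q = p + c + r: δQ = √(δp² + δc² + δr²) = √(2.32e+07 + 7.22e+05 + 9.43e+05) = 4990
Q = 87280, so δQ/Q = 4990/87280 = 0.0571.

0.0571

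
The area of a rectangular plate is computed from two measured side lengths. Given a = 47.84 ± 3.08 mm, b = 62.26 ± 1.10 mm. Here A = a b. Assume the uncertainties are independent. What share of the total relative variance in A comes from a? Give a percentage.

(δA/A)² = (1·δa/a)² + (1·δb/b)²
  a term: (1×0.0644)² = 0.00414
  b term: (1×0.0177)² = 0.000312
Total = 0.00446. Share from a = 0.00414/0.00446 = 0.930.

93.0%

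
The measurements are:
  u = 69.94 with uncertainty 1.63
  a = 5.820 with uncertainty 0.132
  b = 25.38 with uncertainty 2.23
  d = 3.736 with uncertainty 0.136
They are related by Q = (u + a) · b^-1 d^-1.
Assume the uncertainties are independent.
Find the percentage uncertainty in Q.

Let w = u + a = 75.76. δw = √(δu² + δa²) = √(2.66 + 0.0174) = 1.64, so δw/w = 0.0216.
Q is then a monomial in w, b, d:
δQ/Q = √((δw/w)² + (-1·δb/b)² + (-1·δd/d)²) = √(0.000466 + 0.00772 + 0.00133) = 0.0975

9.75%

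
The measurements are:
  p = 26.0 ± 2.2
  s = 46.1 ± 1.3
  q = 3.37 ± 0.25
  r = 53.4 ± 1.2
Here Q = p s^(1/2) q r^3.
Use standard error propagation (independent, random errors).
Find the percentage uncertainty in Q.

Relative error in a monomial: (δQ/Q)² = Σ (nᵢ · δxᵢ/xᵢ)².
  (1·δp/p)² = (1×0.0846)² = 0.00716;  (½·δs/s)² = (0.5×0.0282)² = 0.000199;  (1·δq/q)² = (1×0.0742)² = 0.00550;  (3·δr/r)² = (3×0.0225)² = 0.00454
δQ/Q = √(0.0174) = 0.132

13.2%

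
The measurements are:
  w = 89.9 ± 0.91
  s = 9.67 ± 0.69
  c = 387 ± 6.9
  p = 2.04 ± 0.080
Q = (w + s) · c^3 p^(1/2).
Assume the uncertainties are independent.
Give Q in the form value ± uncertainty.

(8.24 ± 0.479) × 10^9

Let u = w + s = 99.6. δu = √(δw² + δs²) = √(0.828 + 0.476) = 1.14, so δu/u = 0.0115.
Q is then a monomial in u, c, p:
δQ/Q = √((δu/u)² + (3·δc/c)² + (½·δp/p)²) = √(0.000132 + 0.00286 + 0.000384) = 0.0581
Q = 8.24e+09, so δQ = 0.0581 × 8.24e+09 = 4.79e+08.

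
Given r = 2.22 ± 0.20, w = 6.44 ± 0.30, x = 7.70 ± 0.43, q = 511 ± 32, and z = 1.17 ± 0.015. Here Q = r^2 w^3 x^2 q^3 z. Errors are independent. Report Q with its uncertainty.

For a monomial Q ∝ r^2, w^3, x^2, q^3, z, fractional errors add in quadrature:
  (2·δr/r)² = (2×0.0901)² = 0.0325;  (3·δw/w)² = (3×0.0466)² = 0.0195;  (2·δx/x)² = (2×0.0558)² = 0.0125;  (3·δq/q)² = (3×0.0626)² = 0.0353;  (1·δz/z)² = (1×0.0128)² = 0.000164
δQ/Q = √(0.0999) = 0.316
Q = 1.22e+13, so δQ = 0.316 × 1.22e+13 = 3.85e+12.

(1.22 ± 0.385) × 10^13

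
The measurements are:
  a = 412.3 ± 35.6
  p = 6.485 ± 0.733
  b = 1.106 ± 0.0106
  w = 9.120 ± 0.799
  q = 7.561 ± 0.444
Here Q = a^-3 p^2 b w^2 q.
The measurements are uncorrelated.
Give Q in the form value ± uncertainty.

For a monomial Q ∝ a^-3, p^2, b, w^2, q, fractional errors add in quadrature:
  (-3·δa/a)² = (-3×0.0863)² = 0.0671;  (2·δp/p)² = (2×0.113)² = 0.0511;  (1·δb/b)² = (1×0.00958)² = 9.19e-05;  (2·δw/w)² = (2×0.0876)² = 0.0307;  (1·δq/q)² = (1×0.0587)² = 0.00345
δQ/Q = √(0.152) = 0.390
Q = 0.0004174, so δQ = 0.390 × 0.0004174 = 0.000163.

0.0004174 ± 0.000163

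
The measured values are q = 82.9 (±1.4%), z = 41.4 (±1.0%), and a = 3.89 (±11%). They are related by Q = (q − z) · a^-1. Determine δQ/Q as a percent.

11.4%

Let u = q − z = 41.5. δu = √(δq² + δz²) = √(1.35 + 0.171) = 1.23, so δu/u = 0.0297.
Q is then a monomial in u, a:
δQ/Q = √((δu/u)² + (-1·δa/a)²) = √(0.000882 + 0.0121) = 0.114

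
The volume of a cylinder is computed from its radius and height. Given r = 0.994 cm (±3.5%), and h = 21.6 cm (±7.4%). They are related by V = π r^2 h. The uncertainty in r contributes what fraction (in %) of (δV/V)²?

(δV/V)² = (2·δr/r)² + (1·δh/h)²
  r term: (2×0.0350)² = 0.00490
  h term: (1×0.0740)² = 0.00548
Total = 0.0104. Share from r = 0.00490/0.0104 = 0.472.

47.2%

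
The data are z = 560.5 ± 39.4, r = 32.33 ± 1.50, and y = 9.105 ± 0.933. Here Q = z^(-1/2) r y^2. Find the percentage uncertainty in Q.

Products/powers → add relative errors in quadrature, weighted by exponent:
  (−½·δz/z)² = (-0.5×0.0703)² = 0.00124;  (1·δr/r)² = (1×0.0464)² = 0.00215;  (2·δy/y)² = (2×0.102)² = 0.0420
δQ/Q = √(0.0454) = 0.213

21.3%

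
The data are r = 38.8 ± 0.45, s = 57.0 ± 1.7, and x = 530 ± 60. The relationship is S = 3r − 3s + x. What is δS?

60.2

Absolute uncertainties add in quadrature for a linear combination:
  (3·δr)² = 1.82;  (3·δs)² = 26.0;  (δx)² = 3600
δS = √(3630) = 60.2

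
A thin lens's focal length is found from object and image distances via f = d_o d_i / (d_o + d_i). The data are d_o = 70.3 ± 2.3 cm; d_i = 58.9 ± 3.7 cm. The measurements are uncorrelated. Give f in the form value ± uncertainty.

∂f/∂d_o = (d_i/(d_o+d_i))² = 0.208;  ∂f/∂d_i = (d_o/(d_o+d_i))² = 0.296
δf = √((∂f/∂d_o · δd_o)² + (∂f/∂d_i · δd_i)²) = √(0.228 + 1.20) = 1.20 cm
f = 32.0 cm.

32.0 ± 1.20 cm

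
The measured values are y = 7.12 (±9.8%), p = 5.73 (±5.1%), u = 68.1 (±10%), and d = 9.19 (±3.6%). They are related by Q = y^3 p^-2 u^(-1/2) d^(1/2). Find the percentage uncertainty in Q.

Q is a product of powers, so relative uncertainties combine in quadrature:
  (3·δy/y)² = (3×0.0980)² = 0.0864;  (-2·δp/p)² = (-2×0.0510)² = 0.0104;  (−½·δu/u)² = (-0.5×0.100)² = 0.00250;  (½·δd/d)² = (0.5×0.0360)² = 0.000324
δQ/Q = √(0.0997) = 0.316

31.6%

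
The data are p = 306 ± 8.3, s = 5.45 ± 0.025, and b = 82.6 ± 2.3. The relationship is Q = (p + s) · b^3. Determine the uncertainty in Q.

Let u = p + s = 311. δu = √(δp² + δs²) = √(68.9 + 0.000625) = 8.30, so δu/u = 0.0266.
Q is then a monomial in u, b:
δQ/Q = √((δu/u)² + (3·δb/b)²) = √(0.000710 + 0.00698) = 0.0877
Q = 1.76e+08, so δQ = 0.0877 × 1.76e+08 = 1.54e+07.

1.54e+07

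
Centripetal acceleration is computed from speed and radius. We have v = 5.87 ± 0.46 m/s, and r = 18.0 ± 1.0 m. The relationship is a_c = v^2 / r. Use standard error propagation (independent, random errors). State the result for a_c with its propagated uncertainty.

Since a_c is a product/quotient, work with relative uncertainties:
  (2·δv/v)² = (2×0.0784)² = 0.0246;  (-1·δr/r)² = (-1×0.0556)² = 0.00309
δa_c/a_c = √(0.0277) = 0.166
a_c = 1.91 m/s^2, so δa_c = 0.166 × 1.91 = 0.318 m/s^2.

1.91 ± 0.318 m/s^2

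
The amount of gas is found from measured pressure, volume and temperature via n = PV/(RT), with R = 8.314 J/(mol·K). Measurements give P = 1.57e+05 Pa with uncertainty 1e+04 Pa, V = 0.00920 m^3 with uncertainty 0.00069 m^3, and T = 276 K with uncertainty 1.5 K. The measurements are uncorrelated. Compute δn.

0.0620 mol

Products/powers → add relative errors in quadrature, weighted by exponent:
  (1·δP/P)² = (1×0.0637)² = 0.00406;  (1·δV/V)² = (1×0.0750)² = 0.00562;  (-1·δT/T)² = (-1×0.00543)² = 2.95e-05
δn/n = √(0.00971) = 0.0985
n = 0.629 mol, so δn = 0.0985 × 0.629 = 0.0620 mol.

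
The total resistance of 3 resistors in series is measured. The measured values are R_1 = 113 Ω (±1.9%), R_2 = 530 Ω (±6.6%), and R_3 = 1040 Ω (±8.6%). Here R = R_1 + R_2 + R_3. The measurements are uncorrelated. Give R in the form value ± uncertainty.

1680 ± 96.1 Ω

Absolute uncertainties add in quadrature for a linear combination:
  (δR_1)² = 4.61;  (δR_2)² = 1220;  (δR_3)² = 8000
δR = √(9230) = 96.1 Ω
R = 1680 Ω.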